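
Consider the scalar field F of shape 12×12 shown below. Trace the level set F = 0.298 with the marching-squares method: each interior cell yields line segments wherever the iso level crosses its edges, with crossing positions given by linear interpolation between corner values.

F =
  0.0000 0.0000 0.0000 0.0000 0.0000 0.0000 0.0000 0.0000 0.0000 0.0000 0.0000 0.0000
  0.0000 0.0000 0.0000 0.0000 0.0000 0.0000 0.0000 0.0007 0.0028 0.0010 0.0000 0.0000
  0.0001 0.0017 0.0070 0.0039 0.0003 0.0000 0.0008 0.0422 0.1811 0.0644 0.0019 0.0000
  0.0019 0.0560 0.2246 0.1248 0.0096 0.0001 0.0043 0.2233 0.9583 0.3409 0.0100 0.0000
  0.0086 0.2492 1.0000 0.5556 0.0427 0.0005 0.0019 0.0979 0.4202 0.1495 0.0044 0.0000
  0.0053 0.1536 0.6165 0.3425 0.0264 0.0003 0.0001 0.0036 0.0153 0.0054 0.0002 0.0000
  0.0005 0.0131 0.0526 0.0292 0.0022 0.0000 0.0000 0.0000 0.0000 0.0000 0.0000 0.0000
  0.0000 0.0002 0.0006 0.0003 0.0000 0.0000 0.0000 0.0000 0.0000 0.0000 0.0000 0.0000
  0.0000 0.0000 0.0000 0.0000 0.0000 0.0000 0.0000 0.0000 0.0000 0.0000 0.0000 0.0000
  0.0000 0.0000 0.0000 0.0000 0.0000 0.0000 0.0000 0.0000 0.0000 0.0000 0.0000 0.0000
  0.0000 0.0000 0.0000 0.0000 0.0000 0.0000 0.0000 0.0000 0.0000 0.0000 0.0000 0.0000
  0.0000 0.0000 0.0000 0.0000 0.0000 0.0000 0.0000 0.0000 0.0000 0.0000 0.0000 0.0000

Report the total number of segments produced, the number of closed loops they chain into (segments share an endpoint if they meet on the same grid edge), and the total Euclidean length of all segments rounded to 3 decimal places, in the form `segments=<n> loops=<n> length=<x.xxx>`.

segments=16 loops=2 length=13.417

cell (2,7): code 0100 → (2.150,8.000)–(3.000,7.102)
cell (2,8): code 1100 → (2.845,9.000)–(2.150,8.000)
cell (2,9): code 1000 → (3.000,9.130)–(2.845,9.000)
cell (3,1): code 0100 → (3.095,2.000)–(4.000,1.065)
cell (3,2): code 1100 → (3.402,3.000)–(3.095,2.000)
cell (3,3): code 1000 → (4.000,3.502)–(3.402,3.000)
cell (3,7): code 0110 → (3.000,7.102)–(4.000,7.621)
cell (3,8): code 1011 → (4.000,8.451)–(3.224,9.000)
cell (3,9): code 0001 → (3.224,9.000)–(3.000,9.130)
cell (4,1): code 0110 → (4.000,1.065)–(5.000,1.312)
cell (4,3): code 1001 → (5.000,3.141)–(4.000,3.502)
cell (4,7): code 0010 → (4.000,7.621)–(4.302,8.000)
cell (4,8): code 0001 → (4.302,8.000)–(4.000,8.451)
cell (5,1): code 0010 → (5.000,1.312)–(5.565,2.000)
cell (5,2): code 0011 → (5.565,2.000)–(5.142,3.000)
cell (5,3): code 0001 → (5.142,3.000)–(5.000,3.141)
total: 16 segments, chained into 2 closed loop(s), length Σ = 13.417450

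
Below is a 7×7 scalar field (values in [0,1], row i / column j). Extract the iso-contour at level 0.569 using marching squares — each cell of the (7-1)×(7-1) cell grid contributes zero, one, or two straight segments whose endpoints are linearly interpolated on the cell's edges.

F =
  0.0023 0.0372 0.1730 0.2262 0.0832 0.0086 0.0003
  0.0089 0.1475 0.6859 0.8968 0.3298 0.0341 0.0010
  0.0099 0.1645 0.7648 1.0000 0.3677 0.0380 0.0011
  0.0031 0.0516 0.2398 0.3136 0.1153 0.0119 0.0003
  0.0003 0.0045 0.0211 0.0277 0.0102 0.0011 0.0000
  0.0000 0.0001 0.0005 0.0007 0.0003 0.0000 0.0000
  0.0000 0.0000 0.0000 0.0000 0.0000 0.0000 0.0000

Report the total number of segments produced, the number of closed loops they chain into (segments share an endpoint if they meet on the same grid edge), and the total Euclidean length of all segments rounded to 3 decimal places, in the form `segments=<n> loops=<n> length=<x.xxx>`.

segments=8 loops=1 length=6.571

cell (0,1): code 0100 → (0.772,2.000)–(1.000,1.783)
cell (0,2): code 1100 → (0.511,3.000)–(0.772,2.000)
cell (0,3): code 1000 → (1.000,3.578)–(0.511,3.000)
cell (1,1): code 0110 → (1.000,1.783)–(2.000,1.674)
cell (1,3): code 1001 → (2.000,3.682)–(1.000,3.578)
cell (2,1): code 0010 → (2.000,1.674)–(2.373,2.000)
cell (2,2): code 0011 → (2.373,2.000)–(2.628,3.000)
cell (2,3): code 0001 → (2.628,3.000)–(2.000,3.682)
total: 8 segments, chained into 1 closed loop(s), length Σ = 6.570837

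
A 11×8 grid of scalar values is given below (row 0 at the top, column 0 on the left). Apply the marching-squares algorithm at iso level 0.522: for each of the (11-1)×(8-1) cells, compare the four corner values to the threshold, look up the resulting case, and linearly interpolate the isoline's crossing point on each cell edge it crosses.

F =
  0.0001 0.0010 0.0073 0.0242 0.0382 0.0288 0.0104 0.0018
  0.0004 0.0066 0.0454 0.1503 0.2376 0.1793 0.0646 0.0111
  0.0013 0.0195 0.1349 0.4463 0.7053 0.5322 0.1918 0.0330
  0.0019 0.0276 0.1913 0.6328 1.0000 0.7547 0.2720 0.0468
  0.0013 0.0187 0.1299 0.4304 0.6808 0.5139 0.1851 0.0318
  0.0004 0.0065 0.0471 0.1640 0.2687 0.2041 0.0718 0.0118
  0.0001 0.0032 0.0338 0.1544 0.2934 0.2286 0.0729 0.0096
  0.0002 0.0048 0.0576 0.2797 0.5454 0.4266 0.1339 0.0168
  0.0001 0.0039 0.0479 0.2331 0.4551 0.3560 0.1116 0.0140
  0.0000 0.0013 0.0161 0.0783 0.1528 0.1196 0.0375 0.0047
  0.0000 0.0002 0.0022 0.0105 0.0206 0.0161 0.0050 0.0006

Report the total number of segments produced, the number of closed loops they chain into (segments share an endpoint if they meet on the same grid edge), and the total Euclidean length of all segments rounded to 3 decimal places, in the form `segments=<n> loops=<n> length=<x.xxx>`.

segments=16 loops=2 length=9.194

cell (1,3): code 0100 → (1.608,4.000)–(2.000,3.292)
cell (1,4): code 1100 → (1.971,5.000)–(1.608,4.000)
cell (1,5): code 1000 → (2.000,5.030)–(1.971,5.000)
cell (2,2): code 0100 → (2.406,3.000)–(3.000,2.749)
cell (2,3): code 1110 → (2.000,3.292)–(2.406,3.000)
cell (2,5): code 1001 → (3.000,5.482)–(2.000,5.030)
cell (3,2): code 0010 → (3.000,2.749)–(3.547,3.000)
cell (3,3): code 0111 → (3.547,3.000)–(4.000,3.366)
cell (3,4): code 1011 → (4.000,4.951)–(3.966,5.000)
cell (3,5): code 0001 → (3.966,5.000)–(3.000,5.482)
cell (4,3): code 0010 → (4.000,3.366)–(4.385,4.000)
cell (4,4): code 0001 → (4.385,4.000)–(4.000,4.951)
cell (6,3): code 0100 → (6.907,4.000)–(7.000,3.912)
cell (6,4): code 1000 → (7.000,4.197)–(6.907,4.000)
cell (7,3): code 0010 → (7.000,3.912)–(7.259,4.000)
cell (7,4): code 0001 → (7.259,4.000)–(7.000,4.197)
total: 16 segments, chained into 2 closed loop(s), length Σ = 9.193718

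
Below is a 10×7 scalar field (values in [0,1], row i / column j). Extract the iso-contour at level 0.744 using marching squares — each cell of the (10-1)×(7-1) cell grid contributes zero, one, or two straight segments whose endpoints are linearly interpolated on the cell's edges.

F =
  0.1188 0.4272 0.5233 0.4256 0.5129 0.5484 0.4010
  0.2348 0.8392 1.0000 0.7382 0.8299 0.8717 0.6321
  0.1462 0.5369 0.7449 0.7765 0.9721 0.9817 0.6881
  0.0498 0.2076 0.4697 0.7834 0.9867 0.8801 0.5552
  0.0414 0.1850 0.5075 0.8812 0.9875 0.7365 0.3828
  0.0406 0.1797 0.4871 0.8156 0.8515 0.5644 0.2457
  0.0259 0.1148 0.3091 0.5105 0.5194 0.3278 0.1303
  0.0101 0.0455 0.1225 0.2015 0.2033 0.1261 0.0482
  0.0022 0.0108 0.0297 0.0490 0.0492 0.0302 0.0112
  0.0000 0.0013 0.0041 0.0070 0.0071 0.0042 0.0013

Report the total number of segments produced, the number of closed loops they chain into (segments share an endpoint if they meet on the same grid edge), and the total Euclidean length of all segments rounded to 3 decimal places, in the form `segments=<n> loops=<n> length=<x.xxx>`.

cell (0,0): code 0100 → (0.769,1.000)–(1.000,0.842)
cell (0,1): code 1100 → (0.463,2.000)–(0.769,1.000)
cell (0,2): code 1000 → (1.000,2.978)–(0.463,2.000)
cell (0,3): code 0100 → (0.729,4.000)–(1.000,3.063)
cell (0,4): code 1100 → (0.605,5.000)–(0.729,4.000)
cell (0,5): code 1000 → (1.000,5.533)–(0.605,5.000)
cell (1,0): code 0010 → (1.000,0.842)–(1.315,1.000)
cell (1,1): code 0111 → (1.315,1.000)–(2.000,1.996)
cell (1,2): code 1101 → (1.151,3.000)–(1.000,2.978)
cell (1,3): code 1110 → (1.000,3.063)–(1.151,3.000)
cell (1,5): code 1001 → (2.000,5.810)–(1.000,5.533)
cell (2,1): code 0010 → (2.000,1.996)–(2.003,2.000)
cell (2,2): code 0111 → (2.003,2.000)–(3.000,2.874)
cell (2,5): code 1001 → (3.000,5.419)–(2.000,5.810)
cell (3,2): code 0110 → (3.000,2.874)–(4.000,2.633)
cell (3,4): code 1011 → (4.000,4.970)–(3.948,5.000)
cell (3,5): code 0001 → (3.948,5.000)–(3.000,5.419)
cell (4,2): code 0110 → (4.000,2.633)–(5.000,2.782)
cell (4,4): code 1001 → (5.000,4.374)–(4.000,4.970)
cell (5,2): code 0010 → (5.000,2.782)–(5.235,3.000)
cell (5,3): code 0011 → (5.235,3.000)–(5.324,4.000)
cell (5,4): code 0001 → (5.324,4.000)–(5.000,4.374)
total: 22 segments, chained into 1 closed loop(s), length Σ = 16.526973

segments=22 loops=1 length=16.527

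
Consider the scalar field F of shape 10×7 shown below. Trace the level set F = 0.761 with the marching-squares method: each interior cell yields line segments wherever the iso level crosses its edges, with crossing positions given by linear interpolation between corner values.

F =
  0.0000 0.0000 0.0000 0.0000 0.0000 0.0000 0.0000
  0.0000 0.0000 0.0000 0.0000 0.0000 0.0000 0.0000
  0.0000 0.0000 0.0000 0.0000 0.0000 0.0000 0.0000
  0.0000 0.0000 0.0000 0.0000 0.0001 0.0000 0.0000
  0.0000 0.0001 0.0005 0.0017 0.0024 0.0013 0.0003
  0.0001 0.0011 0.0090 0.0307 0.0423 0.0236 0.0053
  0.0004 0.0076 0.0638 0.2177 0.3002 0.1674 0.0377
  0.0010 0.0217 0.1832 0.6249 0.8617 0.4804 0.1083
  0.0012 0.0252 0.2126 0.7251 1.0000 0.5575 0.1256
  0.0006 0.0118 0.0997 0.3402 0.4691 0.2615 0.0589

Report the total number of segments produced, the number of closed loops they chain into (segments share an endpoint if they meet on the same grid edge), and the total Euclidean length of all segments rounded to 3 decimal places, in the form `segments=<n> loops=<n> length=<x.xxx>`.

segments=6 loops=1 length=4.595

cell (6,3): code 0100 → (6.821,4.000)–(7.000,3.575)
cell (6,4): code 1000 → (7.000,4.264)–(6.821,4.000)
cell (7,3): code 0110 → (7.000,3.575)–(8.000,3.131)
cell (7,4): code 1001 → (8.000,4.540)–(7.000,4.264)
cell (8,3): code 0010 → (8.000,3.131)–(8.450,4.000)
cell (8,4): code 0001 → (8.450,4.000)–(8.000,4.540)
total: 6 segments, chained into 1 closed loop(s), length Σ = 4.594519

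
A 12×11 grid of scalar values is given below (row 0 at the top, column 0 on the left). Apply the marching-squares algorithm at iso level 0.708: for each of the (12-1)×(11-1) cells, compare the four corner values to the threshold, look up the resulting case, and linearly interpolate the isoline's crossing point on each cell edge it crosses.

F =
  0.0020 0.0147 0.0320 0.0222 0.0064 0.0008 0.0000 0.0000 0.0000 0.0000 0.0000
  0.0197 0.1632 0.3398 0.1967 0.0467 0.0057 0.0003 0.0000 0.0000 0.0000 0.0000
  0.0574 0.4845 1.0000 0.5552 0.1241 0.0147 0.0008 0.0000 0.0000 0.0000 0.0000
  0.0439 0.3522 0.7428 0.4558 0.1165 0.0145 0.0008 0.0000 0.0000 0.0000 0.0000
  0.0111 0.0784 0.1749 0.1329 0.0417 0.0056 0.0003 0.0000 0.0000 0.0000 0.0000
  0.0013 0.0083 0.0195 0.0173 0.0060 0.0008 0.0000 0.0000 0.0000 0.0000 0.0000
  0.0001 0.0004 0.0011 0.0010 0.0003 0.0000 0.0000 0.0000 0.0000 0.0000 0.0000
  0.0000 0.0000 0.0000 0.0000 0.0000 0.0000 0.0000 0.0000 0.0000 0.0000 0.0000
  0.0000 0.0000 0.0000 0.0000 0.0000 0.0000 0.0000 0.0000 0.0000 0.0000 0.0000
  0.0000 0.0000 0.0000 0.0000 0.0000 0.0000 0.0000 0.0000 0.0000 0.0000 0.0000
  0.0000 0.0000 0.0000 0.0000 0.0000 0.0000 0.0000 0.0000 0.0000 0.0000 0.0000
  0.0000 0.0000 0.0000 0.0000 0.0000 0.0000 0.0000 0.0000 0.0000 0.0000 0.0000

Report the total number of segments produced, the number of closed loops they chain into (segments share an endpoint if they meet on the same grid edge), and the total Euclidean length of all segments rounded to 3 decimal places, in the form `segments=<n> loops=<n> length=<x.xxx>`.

cell (1,1): code 0100 → (1.558,2.000)–(2.000,1.434)
cell (1,2): code 1000 → (2.000,2.656)–(1.558,2.000)
cell (2,1): code 0110 → (2.000,1.434)–(3.000,1.911)
cell (2,2): code 1001 → (3.000,2.121)–(2.000,2.656)
cell (3,1): code 0010 → (3.000,1.911)–(3.061,2.000)
cell (3,2): code 0001 → (3.061,2.000)–(3.000,2.121)
total: 6 segments, chained into 1 closed loop(s), length Σ = 3.996533

segments=6 loops=1 length=3.997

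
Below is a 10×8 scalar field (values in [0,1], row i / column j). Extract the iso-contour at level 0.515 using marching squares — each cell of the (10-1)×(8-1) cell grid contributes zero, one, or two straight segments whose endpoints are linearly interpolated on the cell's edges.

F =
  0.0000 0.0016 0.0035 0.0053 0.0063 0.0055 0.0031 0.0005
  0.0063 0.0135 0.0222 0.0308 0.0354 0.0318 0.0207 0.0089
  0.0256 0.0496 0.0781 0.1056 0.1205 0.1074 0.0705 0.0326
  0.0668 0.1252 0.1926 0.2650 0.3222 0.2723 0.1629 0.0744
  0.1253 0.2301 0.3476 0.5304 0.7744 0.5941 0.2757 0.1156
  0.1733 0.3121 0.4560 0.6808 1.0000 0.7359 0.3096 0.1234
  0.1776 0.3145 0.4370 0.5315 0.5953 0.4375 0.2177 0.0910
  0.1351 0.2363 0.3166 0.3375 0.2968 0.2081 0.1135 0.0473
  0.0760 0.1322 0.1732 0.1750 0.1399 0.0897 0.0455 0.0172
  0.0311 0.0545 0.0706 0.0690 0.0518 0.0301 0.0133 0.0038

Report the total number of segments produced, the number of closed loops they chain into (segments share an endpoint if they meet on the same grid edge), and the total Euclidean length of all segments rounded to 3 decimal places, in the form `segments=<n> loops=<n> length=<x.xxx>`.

segments=12 loops=1 length=9.253

cell (3,2): code 0100 → (3.942,3.000)–(4.000,2.916)
cell (3,3): code 1100 → (3.426,4.000)–(3.942,3.000)
cell (3,4): code 1100 → (3.754,5.000)–(3.426,4.000)
cell (3,5): code 1000 → (4.000,5.248)–(3.754,5.000)
cell (4,2): code 0110 → (4.000,2.916)–(5.000,2.262)
cell (4,5): code 1001 → (5.000,5.518)–(4.000,5.248)
cell (5,2): code 0110 → (5.000,2.262)–(6.000,2.825)
cell (5,4): code 1011 → (6.000,4.509)–(5.740,5.000)
cell (5,5): code 0001 → (5.740,5.000)–(5.000,5.518)
cell (6,2): code 0010 → (6.000,2.825)–(6.085,3.000)
cell (6,3): code 0011 → (6.085,3.000)–(6.269,4.000)
cell (6,4): code 0001 → (6.269,4.000)–(6.000,4.509)
total: 12 segments, chained into 1 closed loop(s), length Σ = 9.252831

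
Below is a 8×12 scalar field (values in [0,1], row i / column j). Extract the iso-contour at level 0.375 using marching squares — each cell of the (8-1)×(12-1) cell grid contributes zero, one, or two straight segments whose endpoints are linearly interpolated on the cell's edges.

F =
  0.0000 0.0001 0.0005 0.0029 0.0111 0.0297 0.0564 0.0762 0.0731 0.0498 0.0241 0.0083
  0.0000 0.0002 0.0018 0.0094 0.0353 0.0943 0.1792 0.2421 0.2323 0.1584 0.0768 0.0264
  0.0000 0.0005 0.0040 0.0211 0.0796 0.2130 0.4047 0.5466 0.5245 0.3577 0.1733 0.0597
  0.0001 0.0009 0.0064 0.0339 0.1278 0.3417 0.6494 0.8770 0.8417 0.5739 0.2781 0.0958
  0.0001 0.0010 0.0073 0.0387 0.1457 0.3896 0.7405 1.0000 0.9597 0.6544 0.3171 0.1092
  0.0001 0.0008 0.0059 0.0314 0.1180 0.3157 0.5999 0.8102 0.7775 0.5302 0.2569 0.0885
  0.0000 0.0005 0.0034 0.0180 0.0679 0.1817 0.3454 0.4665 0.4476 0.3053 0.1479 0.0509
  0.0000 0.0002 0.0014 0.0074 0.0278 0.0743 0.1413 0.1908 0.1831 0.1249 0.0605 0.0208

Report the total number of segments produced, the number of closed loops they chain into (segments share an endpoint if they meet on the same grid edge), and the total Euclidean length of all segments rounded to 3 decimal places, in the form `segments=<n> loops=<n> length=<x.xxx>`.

segments=20 loops=1 length=15.270

cell (1,5): code 0100 → (1.868,6.000)–(2.000,5.845)
cell (1,6): code 1100 → (1.436,7.000)–(1.868,6.000)
cell (1,7): code 1100 → (1.488,8.000)–(1.436,7.000)
cell (1,8): code 1000 → (2.000,8.896)–(1.488,8.000)
cell (2,5): code 0110 → (2.000,5.845)–(3.000,5.108)
cell (2,8): code 1101 → (2.080,9.000)–(2.000,8.896)
cell (2,9): code 1000 → (3.000,9.672)–(2.080,9.000)
cell (3,4): code 0100 → (3.695,5.000)–(4.000,4.940)
cell (3,5): code 1110 → (3.000,5.108)–(3.695,5.000)
cell (3,9): code 1001 → (4.000,9.828)–(3.000,9.672)
cell (4,4): code 0010 → (4.000,4.940)–(4.198,5.000)
cell (4,5): code 0111 → (4.198,5.000)–(5.000,5.209)
cell (4,9): code 1001 → (5.000,9.568)–(4.000,9.828)
cell (5,5): code 0010 → (5.000,5.209)–(5.884,6.000)
cell (5,6): code 0111 → (5.884,6.000)–(6.000,6.244)
cell (5,8): code 1011 → (6.000,8.510)–(5.690,9.000)
cell (5,9): code 0001 → (5.690,9.000)–(5.000,9.568)
cell (6,6): code 0010 → (6.000,6.244)–(6.332,7.000)
cell (6,7): code 0011 → (6.332,7.000)–(6.274,8.000)
cell (6,8): code 0001 → (6.274,8.000)–(6.000,8.510)
total: 20 segments, chained into 1 closed loop(s), length Σ = 15.270328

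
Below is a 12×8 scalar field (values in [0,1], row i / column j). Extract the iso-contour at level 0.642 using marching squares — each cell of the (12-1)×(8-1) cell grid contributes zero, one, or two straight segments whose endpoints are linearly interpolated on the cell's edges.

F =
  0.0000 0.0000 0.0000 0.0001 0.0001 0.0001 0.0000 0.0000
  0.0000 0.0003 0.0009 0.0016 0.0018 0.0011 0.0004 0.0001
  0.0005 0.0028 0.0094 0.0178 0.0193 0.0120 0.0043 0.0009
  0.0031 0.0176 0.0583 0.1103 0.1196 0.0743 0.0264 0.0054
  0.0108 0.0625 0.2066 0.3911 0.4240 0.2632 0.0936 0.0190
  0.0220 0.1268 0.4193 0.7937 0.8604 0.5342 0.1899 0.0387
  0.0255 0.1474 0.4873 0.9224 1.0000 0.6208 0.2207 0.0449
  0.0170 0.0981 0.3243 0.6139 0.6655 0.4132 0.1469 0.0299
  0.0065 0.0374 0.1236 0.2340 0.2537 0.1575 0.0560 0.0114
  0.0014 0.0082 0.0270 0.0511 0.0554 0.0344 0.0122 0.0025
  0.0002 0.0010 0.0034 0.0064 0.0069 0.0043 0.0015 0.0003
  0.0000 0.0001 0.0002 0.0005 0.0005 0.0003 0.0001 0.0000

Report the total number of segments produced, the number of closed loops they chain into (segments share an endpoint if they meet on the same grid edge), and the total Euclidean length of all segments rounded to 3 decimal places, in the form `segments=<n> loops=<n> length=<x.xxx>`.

segments=10 loops=1 length=8.010

cell (4,2): code 0100 → (4.623,3.000)–(5.000,2.595)
cell (4,3): code 1100 → (4.500,4.000)–(4.623,3.000)
cell (4,4): code 1000 → (5.000,4.670)–(4.500,4.000)
cell (5,2): code 0110 → (5.000,2.595)–(6.000,2.356)
cell (5,4): code 1001 → (6.000,4.944)–(5.000,4.670)
cell (6,2): code 0010 → (6.000,2.356)–(6.909,3.000)
cell (6,3): code 0111 → (6.909,3.000)–(7.000,3.545)
cell (6,4): code 1001 → (7.000,4.093)–(6.000,4.944)
cell (7,3): code 0010 → (7.000,3.545)–(7.057,4.000)
cell (7,4): code 0001 → (7.057,4.000)–(7.000,4.093)
total: 10 segments, chained into 1 closed loop(s), length Σ = 8.009675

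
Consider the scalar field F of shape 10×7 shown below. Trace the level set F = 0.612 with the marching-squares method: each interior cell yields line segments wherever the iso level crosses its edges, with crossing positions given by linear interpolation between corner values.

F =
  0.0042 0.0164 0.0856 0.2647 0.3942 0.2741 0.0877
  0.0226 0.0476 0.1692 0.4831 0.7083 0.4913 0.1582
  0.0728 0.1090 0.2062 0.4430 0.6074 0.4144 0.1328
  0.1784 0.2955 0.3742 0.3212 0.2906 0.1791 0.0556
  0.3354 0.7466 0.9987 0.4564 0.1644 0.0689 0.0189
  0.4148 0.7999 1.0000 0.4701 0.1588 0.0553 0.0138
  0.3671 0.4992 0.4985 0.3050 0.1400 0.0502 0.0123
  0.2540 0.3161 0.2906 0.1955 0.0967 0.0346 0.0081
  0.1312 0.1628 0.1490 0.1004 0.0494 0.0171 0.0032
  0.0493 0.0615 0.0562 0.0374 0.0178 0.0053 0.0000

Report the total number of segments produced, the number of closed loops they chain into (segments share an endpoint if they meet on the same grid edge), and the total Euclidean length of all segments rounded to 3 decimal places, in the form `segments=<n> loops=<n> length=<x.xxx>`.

cell (0,3): code 0100 → (0.693,4.000)–(1.000,3.572)
cell (0,4): code 1000 → (1.000,4.444)–(0.693,4.000)
cell (1,3): code 0010 → (1.000,3.572)–(1.954,4.000)
cell (1,4): code 0001 → (1.954,4.000)–(1.000,4.444)
cell (3,0): code 0100 → (3.702,1.000)–(4.000,0.673)
cell (3,1): code 1100 → (3.381,2.000)–(3.702,1.000)
cell (3,2): code 1000 → (4.000,2.713)–(3.381,2.000)
cell (4,0): code 0110 → (4.000,0.673)–(5.000,0.512)
cell (4,2): code 1001 → (5.000,2.732)–(4.000,2.713)
cell (5,0): code 0010 → (5.000,0.512)–(5.625,1.000)
cell (5,1): code 0011 → (5.625,1.000)–(5.774,2.000)
cell (5,2): code 0001 → (5.774,2.000)–(5.000,2.732)
total: 12 segments, chained into 2 closed loop(s), length Σ = 10.483502

segments=12 loops=2 length=10.484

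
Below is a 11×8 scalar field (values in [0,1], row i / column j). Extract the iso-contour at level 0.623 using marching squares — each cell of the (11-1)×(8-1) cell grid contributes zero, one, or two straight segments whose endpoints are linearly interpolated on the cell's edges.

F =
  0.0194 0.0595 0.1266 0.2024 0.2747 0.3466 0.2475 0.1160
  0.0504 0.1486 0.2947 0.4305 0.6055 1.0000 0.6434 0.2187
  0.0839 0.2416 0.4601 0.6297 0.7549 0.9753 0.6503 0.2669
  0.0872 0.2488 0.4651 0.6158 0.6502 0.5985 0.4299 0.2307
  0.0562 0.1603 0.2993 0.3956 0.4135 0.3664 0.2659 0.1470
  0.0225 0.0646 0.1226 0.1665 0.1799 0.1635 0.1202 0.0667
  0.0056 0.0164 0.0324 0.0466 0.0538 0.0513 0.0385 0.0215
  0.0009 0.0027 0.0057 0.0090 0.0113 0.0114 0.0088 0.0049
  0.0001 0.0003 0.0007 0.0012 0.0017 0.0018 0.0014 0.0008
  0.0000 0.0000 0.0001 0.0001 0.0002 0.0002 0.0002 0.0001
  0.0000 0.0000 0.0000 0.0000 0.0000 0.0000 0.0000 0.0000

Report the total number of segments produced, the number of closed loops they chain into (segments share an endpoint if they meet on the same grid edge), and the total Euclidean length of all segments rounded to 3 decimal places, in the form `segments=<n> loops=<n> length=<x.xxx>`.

cell (0,4): code 0100 → (0.423,5.000)–(1.000,4.044)
cell (0,5): code 1100 → (0.948,6.000)–(0.423,5.000)
cell (0,6): code 1000 → (1.000,6.048)–(0.948,6.000)
cell (1,2): code 0100 → (1.966,3.000)–(2.000,2.960)
cell (1,3): code 1100 → (1.117,4.000)–(1.966,3.000)
cell (1,4): code 1110 → (1.000,4.044)–(1.117,4.000)
cell (1,6): code 1001 → (2.000,6.071)–(1.000,6.048)
cell (2,2): code 0010 → (2.000,2.960)–(2.482,3.000)
cell (2,3): code 0111 → (2.482,3.000)–(3.000,3.209)
cell (2,4): code 1011 → (3.000,4.526)–(2.935,5.000)
cell (2,5): code 0011 → (2.935,5.000)–(2.124,6.000)
cell (2,6): code 0001 → (2.124,6.000)–(2.000,6.071)
cell (3,3): code 0010 → (3.000,3.209)–(3.115,4.000)
cell (3,4): code 0001 → (3.115,4.000)–(3.000,4.526)
total: 14 segments, chained into 1 closed loop(s), length Σ = 9.094374

segments=14 loops=1 length=9.094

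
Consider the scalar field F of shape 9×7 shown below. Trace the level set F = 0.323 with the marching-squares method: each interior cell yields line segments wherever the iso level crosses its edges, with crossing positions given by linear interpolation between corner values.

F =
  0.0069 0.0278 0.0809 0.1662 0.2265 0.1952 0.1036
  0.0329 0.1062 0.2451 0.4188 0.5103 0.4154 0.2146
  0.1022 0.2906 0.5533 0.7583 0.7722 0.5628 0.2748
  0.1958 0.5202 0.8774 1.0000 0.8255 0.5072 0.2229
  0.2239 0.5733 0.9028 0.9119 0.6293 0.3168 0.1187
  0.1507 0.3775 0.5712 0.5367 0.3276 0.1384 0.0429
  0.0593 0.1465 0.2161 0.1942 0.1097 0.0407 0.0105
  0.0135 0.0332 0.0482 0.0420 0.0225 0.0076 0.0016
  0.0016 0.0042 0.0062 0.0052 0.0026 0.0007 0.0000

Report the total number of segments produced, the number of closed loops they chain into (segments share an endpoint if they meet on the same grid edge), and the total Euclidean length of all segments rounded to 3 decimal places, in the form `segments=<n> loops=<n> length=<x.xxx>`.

cell (0,2): code 0100 → (0.621,3.000)–(1.000,2.448)
cell (0,3): code 1100 → (0.340,4.000)–(0.621,3.000)
cell (0,4): code 1100 → (0.580,5.000)–(0.340,4.000)
cell (0,5): code 1000 → (1.000,5.460)–(0.580,5.000)
cell (1,1): code 0100 → (1.253,2.000)–(2.000,1.123)
cell (1,2): code 1110 → (1.000,2.448)–(1.253,2.000)
cell (1,5): code 1001 → (2.000,5.833)–(1.000,5.460)
cell (2,0): code 0100 → (2.141,1.000)–(3.000,0.392)
cell (2,1): code 1110 → (2.000,1.123)–(2.141,1.000)
cell (2,5): code 1001 → (3.000,5.648)–(2.000,5.833)
cell (3,0): code 0110 → (3.000,0.392)–(4.000,0.284)
cell (3,4): code 1011 → (4.000,4.980)–(3.967,5.000)
cell (3,5): code 0001 → (3.967,5.000)–(3.000,5.648)
cell (4,0): code 0110 → (4.000,0.284)–(5.000,0.760)
cell (4,4): code 1001 → (5.000,4.024)–(4.000,4.980)
cell (5,0): code 0010 → (5.000,0.760)–(5.236,1.000)
cell (5,1): code 0011 → (5.236,1.000)–(5.699,2.000)
cell (5,2): code 0011 → (5.699,2.000)–(5.624,3.000)
cell (5,3): code 0011 → (5.624,3.000)–(5.021,4.000)
cell (5,4): code 0001 → (5.021,4.000)–(5.000,4.024)
total: 20 segments, chained into 1 closed loop(s), length Σ = 16.690290

segments=20 loops=1 length=16.690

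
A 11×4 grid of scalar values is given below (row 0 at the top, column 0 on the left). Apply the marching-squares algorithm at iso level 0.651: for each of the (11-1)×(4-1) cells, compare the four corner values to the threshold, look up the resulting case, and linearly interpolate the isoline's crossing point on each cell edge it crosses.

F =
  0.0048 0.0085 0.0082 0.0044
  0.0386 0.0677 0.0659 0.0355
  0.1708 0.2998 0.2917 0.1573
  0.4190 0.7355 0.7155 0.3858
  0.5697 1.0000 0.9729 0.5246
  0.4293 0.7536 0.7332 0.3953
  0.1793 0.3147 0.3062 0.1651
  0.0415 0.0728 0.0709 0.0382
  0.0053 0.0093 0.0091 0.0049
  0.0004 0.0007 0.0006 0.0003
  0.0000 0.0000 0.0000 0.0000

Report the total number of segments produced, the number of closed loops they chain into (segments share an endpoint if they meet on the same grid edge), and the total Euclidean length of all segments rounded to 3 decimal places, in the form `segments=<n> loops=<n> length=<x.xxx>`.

cell (2,0): code 0100 → (2.806,1.000)–(3.000,0.733)
cell (2,1): code 1100 → (2.848,2.000)–(2.806,1.000)
cell (2,2): code 1000 → (3.000,2.196)–(2.848,2.000)
cell (3,0): code 0110 → (3.000,0.733)–(4.000,0.189)
cell (3,2): code 1001 → (4.000,2.718)–(3.000,2.196)
cell (4,0): code 0110 → (4.000,0.189)–(5.000,0.684)
cell (4,2): code 1001 → (5.000,2.243)–(4.000,2.718)
cell (5,0): code 0010 → (5.000,0.684)–(5.234,1.000)
cell (5,1): code 0011 → (5.234,1.000)–(5.193,2.000)
cell (5,2): code 0001 → (5.193,2.000)–(5.000,2.243)
total: 10 segments, chained into 1 closed loop(s), length Σ = 7.772481

segments=10 loops=1 length=7.772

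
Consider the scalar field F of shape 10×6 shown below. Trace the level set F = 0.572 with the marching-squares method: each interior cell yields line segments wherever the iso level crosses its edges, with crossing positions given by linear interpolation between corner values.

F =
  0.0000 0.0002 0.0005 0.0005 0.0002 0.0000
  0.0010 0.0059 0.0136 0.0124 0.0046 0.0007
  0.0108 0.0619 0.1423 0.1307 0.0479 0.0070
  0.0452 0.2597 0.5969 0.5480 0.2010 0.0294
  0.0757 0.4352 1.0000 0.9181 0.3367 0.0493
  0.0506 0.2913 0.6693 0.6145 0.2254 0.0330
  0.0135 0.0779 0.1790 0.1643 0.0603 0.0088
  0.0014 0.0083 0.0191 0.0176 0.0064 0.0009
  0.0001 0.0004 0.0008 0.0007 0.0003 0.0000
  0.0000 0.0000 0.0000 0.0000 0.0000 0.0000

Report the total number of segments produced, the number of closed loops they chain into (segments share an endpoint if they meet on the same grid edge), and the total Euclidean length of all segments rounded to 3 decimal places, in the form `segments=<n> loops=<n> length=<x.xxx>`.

cell (2,1): code 0100 → (2.945,2.000)–(3.000,1.926)
cell (2,2): code 1000 → (3.000,2.509)–(2.945,2.000)
cell (3,1): code 0110 → (3.000,1.926)–(4.000,1.242)
cell (3,2): code 1101 → (3.065,3.000)–(3.000,2.509)
cell (3,3): code 1000 → (4.000,3.595)–(3.065,3.000)
cell (4,1): code 0110 → (4.000,1.242)–(5.000,1.743)
cell (4,3): code 1001 → (5.000,3.109)–(4.000,3.595)
cell (5,1): code 0010 → (5.000,1.743)–(5.198,2.000)
cell (5,2): code 0011 → (5.198,2.000)–(5.094,3.000)
cell (5,3): code 0001 → (5.094,3.000)–(5.000,3.109)
total: 10 segments, chained into 1 closed loop(s), length Σ = 7.124078

segments=10 loops=1 length=7.124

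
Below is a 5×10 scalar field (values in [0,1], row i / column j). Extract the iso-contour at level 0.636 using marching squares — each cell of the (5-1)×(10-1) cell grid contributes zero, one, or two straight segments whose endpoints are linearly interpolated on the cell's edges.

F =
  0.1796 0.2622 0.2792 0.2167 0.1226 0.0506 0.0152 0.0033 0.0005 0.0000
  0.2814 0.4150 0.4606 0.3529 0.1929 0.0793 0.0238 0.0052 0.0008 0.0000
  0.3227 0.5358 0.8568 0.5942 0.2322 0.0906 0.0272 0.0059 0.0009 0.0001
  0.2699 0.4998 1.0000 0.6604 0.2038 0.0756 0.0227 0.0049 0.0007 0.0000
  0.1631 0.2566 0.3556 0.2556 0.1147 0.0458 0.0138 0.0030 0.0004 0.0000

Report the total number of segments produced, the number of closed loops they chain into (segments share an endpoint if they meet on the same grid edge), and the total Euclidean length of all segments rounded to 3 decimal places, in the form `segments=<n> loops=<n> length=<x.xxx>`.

cell (1,1): code 0100 → (1.443,2.000)–(2.000,1.312)
cell (1,2): code 1000 → (2.000,2.841)–(1.443,2.000)
cell (2,1): code 0110 → (2.000,1.312)–(3.000,1.272)
cell (2,2): code 1101 → (2.631,3.000)–(2.000,2.841)
cell (2,3): code 1000 → (3.000,3.053)–(2.631,3.000)
cell (3,1): code 0010 → (3.000,1.272)–(3.565,2.000)
cell (3,2): code 0011 → (3.565,2.000)–(3.060,3.000)
cell (3,3): code 0001 → (3.060,3.000)–(3.000,3.053)
total: 8 segments, chained into 1 closed loop(s), length Σ = 6.040283

segments=8 loops=1 length=6.040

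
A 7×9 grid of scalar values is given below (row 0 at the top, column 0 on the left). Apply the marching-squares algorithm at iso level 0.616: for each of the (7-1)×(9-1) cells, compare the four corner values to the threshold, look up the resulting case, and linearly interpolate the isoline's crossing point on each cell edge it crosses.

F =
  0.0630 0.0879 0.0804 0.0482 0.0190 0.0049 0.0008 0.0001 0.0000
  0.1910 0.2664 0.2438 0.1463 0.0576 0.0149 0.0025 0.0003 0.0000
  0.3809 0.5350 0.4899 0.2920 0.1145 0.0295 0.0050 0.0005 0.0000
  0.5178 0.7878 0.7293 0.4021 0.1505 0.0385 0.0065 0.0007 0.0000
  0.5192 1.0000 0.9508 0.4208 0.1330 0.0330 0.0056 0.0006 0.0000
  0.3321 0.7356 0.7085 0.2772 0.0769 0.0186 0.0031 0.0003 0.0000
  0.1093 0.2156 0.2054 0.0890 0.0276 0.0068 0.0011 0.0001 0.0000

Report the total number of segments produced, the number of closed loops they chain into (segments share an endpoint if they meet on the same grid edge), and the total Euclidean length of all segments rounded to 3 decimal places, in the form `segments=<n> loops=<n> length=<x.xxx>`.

cell (2,0): code 0100 → (2.320,1.000)–(3.000,0.364)
cell (2,1): code 1100 → (2.527,2.000)–(2.320,1.000)
cell (2,2): code 1000 → (3.000,2.346)–(2.527,2.000)
cell (3,0): code 0110 → (3.000,0.364)–(4.000,0.201)
cell (3,2): code 1001 → (4.000,2.632)–(3.000,2.346)
cell (4,0): code 0110 → (4.000,0.201)–(5.000,0.704)
cell (4,2): code 1001 → (5.000,2.214)–(4.000,2.632)
cell (5,0): code 0010 → (5.000,0.704)–(5.230,1.000)
cell (5,1): code 0011 → (5.230,1.000)–(5.184,2.000)
cell (5,2): code 0001 → (5.184,2.000)–(5.000,2.214)
total: 10 segments, chained into 1 closed loop(s), length Σ = 8.452816

segments=10 loops=1 length=8.453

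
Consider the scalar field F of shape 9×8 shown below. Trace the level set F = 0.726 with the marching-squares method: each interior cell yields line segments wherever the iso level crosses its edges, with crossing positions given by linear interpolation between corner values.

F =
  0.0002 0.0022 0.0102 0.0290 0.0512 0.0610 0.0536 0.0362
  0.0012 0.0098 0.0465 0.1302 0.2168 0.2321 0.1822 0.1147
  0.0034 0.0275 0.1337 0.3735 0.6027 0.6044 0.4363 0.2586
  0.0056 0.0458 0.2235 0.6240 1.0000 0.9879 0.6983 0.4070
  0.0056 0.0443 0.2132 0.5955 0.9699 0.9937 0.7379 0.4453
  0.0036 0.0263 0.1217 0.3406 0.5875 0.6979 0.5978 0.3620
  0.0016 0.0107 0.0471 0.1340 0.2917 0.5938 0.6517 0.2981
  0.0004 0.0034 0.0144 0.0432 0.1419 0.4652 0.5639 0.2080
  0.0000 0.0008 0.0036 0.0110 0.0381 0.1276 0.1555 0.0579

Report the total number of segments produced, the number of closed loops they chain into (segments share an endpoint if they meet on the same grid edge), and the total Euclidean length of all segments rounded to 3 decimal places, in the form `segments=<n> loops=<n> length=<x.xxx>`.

cell (2,3): code 0100 → (2.310,4.000)–(3.000,3.271)
cell (2,4): code 1100 → (2.317,5.000)–(2.310,4.000)
cell (2,5): code 1000 → (3.000,5.904)–(2.317,5.000)
cell (3,3): code 0110 → (3.000,3.271)–(4.000,3.349)
cell (3,5): code 1101 → (3.699,6.000)–(3.000,5.904)
cell (3,6): code 1000 → (4.000,6.041)–(3.699,6.000)
cell (4,3): code 0010 → (4.000,3.349)–(4.638,4.000)
cell (4,4): code 0011 → (4.638,4.000)–(4.905,5.000)
cell (4,5): code 0011 → (4.905,5.000)–(4.085,6.000)
cell (4,6): code 0001 → (4.085,6.000)–(4.000,6.041)
total: 10 segments, chained into 1 closed loop(s), length Σ = 8.483018

segments=10 loops=1 length=8.483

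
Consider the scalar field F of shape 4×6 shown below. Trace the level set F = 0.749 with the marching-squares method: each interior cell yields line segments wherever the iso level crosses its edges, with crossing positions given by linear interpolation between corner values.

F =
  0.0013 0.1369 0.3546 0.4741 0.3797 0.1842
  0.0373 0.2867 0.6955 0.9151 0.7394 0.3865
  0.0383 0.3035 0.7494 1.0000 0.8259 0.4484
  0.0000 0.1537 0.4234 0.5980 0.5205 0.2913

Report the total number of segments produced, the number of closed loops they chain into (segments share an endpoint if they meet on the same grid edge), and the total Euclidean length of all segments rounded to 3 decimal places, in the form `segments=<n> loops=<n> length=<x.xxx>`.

cell (0,2): code 0100 → (0.623,3.000)–(1.000,2.244)
cell (0,3): code 1000 → (1.000,3.945)–(0.623,3.000)
cell (1,1): code 0100 → (1.993,2.000)–(2.000,1.999)
cell (1,2): code 1110 → (1.000,2.244)–(1.993,2.000)
cell (1,3): code 1101 → (1.111,4.000)–(1.000,3.945)
cell (1,4): code 1000 → (2.000,4.204)–(1.111,4.000)
cell (2,1): code 0010 → (2.000,1.999)–(2.001,2.000)
cell (2,2): code 0011 → (2.001,2.000)–(2.624,3.000)
cell (2,3): code 0011 → (2.624,3.000)–(2.252,4.000)
cell (2,4): code 0001 → (2.252,4.000)–(2.000,4.204)
total: 10 segments, chained into 1 closed loop(s), length Σ = 6.498694

segments=10 loops=1 length=6.499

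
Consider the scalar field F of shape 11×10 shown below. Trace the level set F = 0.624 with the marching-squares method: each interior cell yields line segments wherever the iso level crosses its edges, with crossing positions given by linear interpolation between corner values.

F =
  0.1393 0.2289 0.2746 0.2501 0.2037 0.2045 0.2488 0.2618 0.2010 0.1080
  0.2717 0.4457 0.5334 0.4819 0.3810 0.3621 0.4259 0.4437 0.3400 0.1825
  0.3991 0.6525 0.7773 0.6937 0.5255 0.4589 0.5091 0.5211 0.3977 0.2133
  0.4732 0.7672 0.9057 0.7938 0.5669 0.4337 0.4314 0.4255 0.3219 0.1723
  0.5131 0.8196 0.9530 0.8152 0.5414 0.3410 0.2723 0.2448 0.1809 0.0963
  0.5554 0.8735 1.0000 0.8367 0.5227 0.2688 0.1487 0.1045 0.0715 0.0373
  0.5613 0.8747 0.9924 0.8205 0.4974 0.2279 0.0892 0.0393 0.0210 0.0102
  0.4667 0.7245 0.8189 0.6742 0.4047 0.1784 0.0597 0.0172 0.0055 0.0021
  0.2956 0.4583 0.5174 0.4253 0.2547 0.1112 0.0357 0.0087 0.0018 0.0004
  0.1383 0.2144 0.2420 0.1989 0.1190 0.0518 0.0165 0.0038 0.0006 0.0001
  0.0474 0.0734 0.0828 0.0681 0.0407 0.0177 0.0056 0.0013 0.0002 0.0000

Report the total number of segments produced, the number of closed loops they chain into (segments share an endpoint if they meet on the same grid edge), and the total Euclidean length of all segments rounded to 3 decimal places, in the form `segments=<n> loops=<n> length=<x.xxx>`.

cell (1,0): code 0100 → (1.862,1.000)–(2.000,0.888)
cell (1,1): code 1100 → (1.371,2.000)–(1.862,1.000)
cell (1,2): code 1100 → (1.671,3.000)–(1.371,2.000)
cell (1,3): code 1000 → (2.000,3.414)–(1.671,3.000)
cell (2,0): code 0110 → (2.000,0.888)–(3.000,0.513)
cell (2,3): code 1001 → (3.000,3.748)–(2.000,3.414)
cell (3,0): code 0110 → (3.000,0.513)–(4.000,0.362)
cell (3,3): code 1001 → (4.000,3.698)–(3.000,3.748)
cell (4,0): code 0110 → (4.000,0.362)–(5.000,0.216)
cell (4,3): code 1001 → (5.000,3.677)–(4.000,3.698)
cell (5,0): code 0110 → (5.000,0.216)–(6.000,0.200)
cell (5,3): code 1001 → (6.000,3.608)–(5.000,3.677)
cell (6,0): code 0110 → (6.000,0.200)–(7.000,0.610)
cell (6,3): code 1001 → (7.000,3.186)–(6.000,3.608)
cell (7,0): code 0010 → (7.000,0.610)–(7.378,1.000)
cell (7,1): code 0011 → (7.378,1.000)–(7.646,2.000)
cell (7,2): code 0011 → (7.646,2.000)–(7.202,3.000)
cell (7,3): code 0001 → (7.202,3.000)–(7.000,3.186)
total: 18 segments, chained into 1 closed loop(s), length Σ = 16.126322

segments=18 loops=1 length=16.126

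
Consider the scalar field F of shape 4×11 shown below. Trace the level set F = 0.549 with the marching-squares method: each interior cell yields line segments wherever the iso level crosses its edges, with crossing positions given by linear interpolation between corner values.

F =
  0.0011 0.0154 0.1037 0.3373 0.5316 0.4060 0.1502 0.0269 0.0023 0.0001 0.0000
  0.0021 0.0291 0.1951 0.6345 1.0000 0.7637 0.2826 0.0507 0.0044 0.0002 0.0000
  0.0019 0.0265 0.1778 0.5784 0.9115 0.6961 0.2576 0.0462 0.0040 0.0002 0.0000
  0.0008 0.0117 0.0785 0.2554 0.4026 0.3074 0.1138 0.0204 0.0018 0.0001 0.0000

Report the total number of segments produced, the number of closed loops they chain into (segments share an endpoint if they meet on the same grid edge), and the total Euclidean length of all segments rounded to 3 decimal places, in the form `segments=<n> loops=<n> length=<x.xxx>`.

segments=10 loops=1 length=8.233

cell (0,2): code 0100 → (0.712,3.000)–(1.000,2.805)
cell (0,3): code 1100 → (0.037,4.000)–(0.712,3.000)
cell (0,4): code 1100 → (0.400,5.000)–(0.037,4.000)
cell (0,5): code 1000 → (1.000,5.446)–(0.400,5.000)
cell (1,2): code 0110 → (1.000,2.805)–(2.000,2.927)
cell (1,5): code 1001 → (2.000,5.335)–(1.000,5.446)
cell (2,2): code 0010 → (2.000,2.927)–(2.091,3.000)
cell (2,3): code 0011 → (2.091,3.000)–(2.712,4.000)
cell (2,4): code 0011 → (2.712,4.000)–(2.378,5.000)
cell (2,5): code 0001 → (2.378,5.000)–(2.000,5.335)
total: 10 segments, chained into 1 closed loop(s), length Σ = 8.233201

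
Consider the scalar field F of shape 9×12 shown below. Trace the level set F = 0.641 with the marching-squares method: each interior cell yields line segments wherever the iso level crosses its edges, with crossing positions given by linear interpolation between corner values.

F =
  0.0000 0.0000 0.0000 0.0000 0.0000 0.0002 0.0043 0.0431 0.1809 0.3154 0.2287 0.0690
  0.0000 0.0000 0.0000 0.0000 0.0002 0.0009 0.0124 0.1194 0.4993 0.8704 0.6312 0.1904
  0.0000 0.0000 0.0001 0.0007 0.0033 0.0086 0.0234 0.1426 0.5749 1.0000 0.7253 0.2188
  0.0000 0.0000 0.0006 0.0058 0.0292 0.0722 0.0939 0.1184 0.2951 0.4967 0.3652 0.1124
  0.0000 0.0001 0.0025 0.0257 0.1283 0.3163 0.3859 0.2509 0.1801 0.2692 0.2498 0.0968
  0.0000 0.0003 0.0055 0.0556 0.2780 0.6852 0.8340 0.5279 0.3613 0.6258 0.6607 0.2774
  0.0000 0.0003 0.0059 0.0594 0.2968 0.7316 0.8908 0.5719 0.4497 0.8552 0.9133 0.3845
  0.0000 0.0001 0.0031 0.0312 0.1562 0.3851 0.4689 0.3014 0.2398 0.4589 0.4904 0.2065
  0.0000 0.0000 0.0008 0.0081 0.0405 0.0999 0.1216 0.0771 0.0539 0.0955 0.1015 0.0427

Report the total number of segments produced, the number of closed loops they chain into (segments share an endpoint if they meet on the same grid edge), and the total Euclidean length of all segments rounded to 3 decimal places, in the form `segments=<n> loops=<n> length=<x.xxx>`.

segments=24 loops=3 length=18.534

cell (0,8): code 0100 → (0.587,9.000)–(1.000,8.382)
cell (0,9): code 1000 → (1.000,9.959)–(0.587,9.000)
cell (1,8): code 0110 → (1.000,8.382)–(2.000,8.155)
cell (1,9): code 1101 → (1.104,10.000)–(1.000,9.959)
cell (1,10): code 1000 → (2.000,10.166)–(1.104,10.000)
cell (2,8): code 0010 → (2.000,8.155)–(2.713,9.000)
cell (2,9): code 0011 → (2.713,9.000)–(2.234,10.000)
cell (2,10): code 0001 → (2.234,10.000)–(2.000,10.166)
cell (4,4): code 0100 → (4.880,5.000)–(5.000,4.891)
cell (4,5): code 1100 → (4.569,6.000)–(4.880,5.000)
cell (4,6): code 1000 → (5.000,6.631)–(4.569,6.000)
cell (4,9): code 0100 → (4.952,10.000)–(5.000,9.436)
cell (4,10): code 1000 → (5.000,10.051)–(4.952,10.000)
cell (5,4): code 0110 → (5.000,4.891)–(6.000,4.792)
cell (5,6): code 1001 → (6.000,6.783)–(5.000,6.631)
cell (5,8): code 0100 → (5.066,9.000)–(6.000,8.472)
cell (5,9): code 1110 → (5.000,9.436)–(5.066,9.000)
cell (5,10): code 1001 → (6.000,10.515)–(5.000,10.051)
cell (6,4): code 0010 → (6.000,4.792)–(6.261,5.000)
cell (6,5): code 0011 → (6.261,5.000)–(6.592,6.000)
cell (6,6): code 0001 → (6.592,6.000)–(6.000,6.783)
cell (6,8): code 0010 → (6.000,8.472)–(6.540,9.000)
cell (6,9): code 0011 → (6.540,9.000)–(6.644,10.000)
cell (6,10): code 0001 → (6.644,10.000)–(6.000,10.515)
total: 24 segments, chained into 3 closed loop(s), length Σ = 18.534316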